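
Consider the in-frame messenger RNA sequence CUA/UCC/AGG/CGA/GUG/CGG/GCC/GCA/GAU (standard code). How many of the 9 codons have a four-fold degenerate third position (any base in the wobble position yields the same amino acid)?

7

Codon 1 CUA (Leu): third position 4-fold.
Codon 2 UCC (Ser): third position 4-fold.
Codon 3 AGG (Arg): third position 2-fold.
Codon 4 CGA (Arg): third position 4-fold.
Codon 5 GUG (Val): third position 4-fold.
Codon 6 CGG (Arg): third position 4-fold.
Codon 7 GCC (Ala): third position 4-fold.
Codon 8 GCA (Ala): third position 4-fold.
Codon 9 GAU (Asp): third position 2-fold.
Four-fold degenerate third positions: 7.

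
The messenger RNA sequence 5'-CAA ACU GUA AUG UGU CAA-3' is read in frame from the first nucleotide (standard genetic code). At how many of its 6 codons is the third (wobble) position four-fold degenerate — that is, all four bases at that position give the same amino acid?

Codon 1 CAA (Gln): third position 2-fold.
Codon 2 ACU (Thr): third position 4-fold.
Codon 3 GUA (Val): third position 4-fold.
Codon 4 AUG (Met): third position 1-fold.
Codon 5 UGU (Cys): third position 2-fold.
Codon 6 CAA (Gln): third position 2-fold.
Four-fold degenerate third positions: 2.

2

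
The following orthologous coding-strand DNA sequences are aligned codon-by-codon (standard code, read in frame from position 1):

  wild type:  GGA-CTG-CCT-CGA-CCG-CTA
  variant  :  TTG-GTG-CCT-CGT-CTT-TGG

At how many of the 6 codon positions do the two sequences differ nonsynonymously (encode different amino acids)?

Codon 1: GGA Gly / TTG Leu — nonsynonymous.
Codon 2: CTG Leu / GTG Val — nonsynonymous.
Codon 3: CCT Pro / CCT Pro — identical.
Codon 4: CGA Arg / CGT Arg — synonymous.
Codon 5: CCG Pro / CTT Leu — nonsynonymous.
Codon 6: CTA Leu / TGG Trp — nonsynonymous.
Nonsynonymous differences: 4.

4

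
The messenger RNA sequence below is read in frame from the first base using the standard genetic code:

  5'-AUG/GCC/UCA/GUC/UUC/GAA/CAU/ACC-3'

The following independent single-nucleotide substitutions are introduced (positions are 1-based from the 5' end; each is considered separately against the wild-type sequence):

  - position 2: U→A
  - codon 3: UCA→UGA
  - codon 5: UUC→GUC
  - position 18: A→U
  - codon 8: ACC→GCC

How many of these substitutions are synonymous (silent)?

0

Codon 1: AUG (Met) → AAG (Lys) — missense.
Codon 3: UCA (Ser) → UGA (Stop) — nonsense.
Codon 5: UUC (Phe) → GUC (Val) — missense.
Codon 6: GAA (Glu) → GAU (Asp) — missense.
Codon 8: ACC (Thr) → GCC (Ala) — missense.
Synonymous: 0 of 5.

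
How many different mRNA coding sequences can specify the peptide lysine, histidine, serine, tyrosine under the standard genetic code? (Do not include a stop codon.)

48

Lys: 2 codons.
His: 2 codons.
Ser: 6 codons.
Tyr: 2 codons.
2 × 2 × 6 × 2 = 48.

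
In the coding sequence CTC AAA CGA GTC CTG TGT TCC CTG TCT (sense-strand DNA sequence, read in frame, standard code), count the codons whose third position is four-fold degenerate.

7

Codon 1 CTC (Leu): third position 4-fold.
Codon 2 AAA (Lys): third position 2-fold.
Codon 3 CGA (Arg): third position 4-fold.
Codon 4 GTC (Val): third position 4-fold.
Codon 5 CTG (Leu): third position 4-fold.
Codon 6 TGT (Cys): third position 2-fold.
Codon 7 TCC (Ser): third position 4-fold.
Codon 8 CTG (Leu): third position 4-fold.
Codon 9 TCT (Ser): third position 4-fold.
Four-fold degenerate third positions: 7.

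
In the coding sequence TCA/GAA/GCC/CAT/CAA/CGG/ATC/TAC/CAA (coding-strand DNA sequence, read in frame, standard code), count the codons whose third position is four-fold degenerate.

Codon 1 TCA (Ser): third position 4-fold.
Codon 2 GAA (Glu): third position 2-fold.
Codon 3 GCC (Ala): third position 4-fold.
Codon 4 CAT (His): third position 2-fold.
Codon 5 CAA (Gln): third position 2-fold.
Codon 6 CGG (Arg): third position 4-fold.
Codon 7 ATC (Ile): third position 3-fold.
Codon 8 TAC (Tyr): third position 2-fold.
Codon 9 CAA (Gln): third position 2-fold.
Four-fold degenerate third positions: 3.

3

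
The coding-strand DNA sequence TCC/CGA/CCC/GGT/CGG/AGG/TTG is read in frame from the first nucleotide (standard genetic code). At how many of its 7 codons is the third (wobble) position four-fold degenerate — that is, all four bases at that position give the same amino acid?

Codon 1 TCC (Ser): third position 4-fold.
Codon 2 CGA (Arg): third position 4-fold.
Codon 3 CCC (Pro): third position 4-fold.
Codon 4 GGT (Gly): third position 4-fold.
Codon 5 CGG (Arg): third position 4-fold.
Codon 6 AGG (Arg): third position 2-fold.
Codon 7 TTG (Leu): third position 2-fold.
Four-fold degenerate third positions: 5.

5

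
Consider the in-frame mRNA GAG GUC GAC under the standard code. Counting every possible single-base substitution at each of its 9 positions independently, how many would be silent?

Codon 1 (GAG, Glu): 1 synonymous substitution.
Codon 2 (GUC, Val): 3 synonymous substitutions.
Codon 3 (GAC, Asp): 1 synonymous substitution.
Total: 1 + 3 + 1 = 5.

5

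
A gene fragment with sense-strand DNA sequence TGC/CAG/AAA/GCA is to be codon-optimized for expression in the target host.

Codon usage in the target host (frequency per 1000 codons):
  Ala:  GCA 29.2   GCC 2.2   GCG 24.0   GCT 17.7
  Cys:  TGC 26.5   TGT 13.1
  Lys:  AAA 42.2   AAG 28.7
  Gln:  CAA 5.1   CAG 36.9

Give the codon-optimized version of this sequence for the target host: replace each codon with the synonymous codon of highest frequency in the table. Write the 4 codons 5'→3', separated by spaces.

TGC CAG AAA GCA

Codon 1 (Cys): best is TGC at 26.5.
Codon 2 (Gln): best is CAG at 36.9.
Codon 3 (Lys): best is AAA at 42.2.
Codon 4 (Ala): best is GCA at 29.2.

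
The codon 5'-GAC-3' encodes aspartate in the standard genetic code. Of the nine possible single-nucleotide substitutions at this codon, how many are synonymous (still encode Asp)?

Position 1: none → 0 synonymous.
Position 2: none → 0 synonymous.
Position 3: GAU → 1 synonymous.
Total: 0 + 0 + 1 = 1.

1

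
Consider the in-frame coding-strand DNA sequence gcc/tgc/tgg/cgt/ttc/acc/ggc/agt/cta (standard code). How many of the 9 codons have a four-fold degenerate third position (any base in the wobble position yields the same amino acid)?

5

Codon 1 GCC (Ala): third position 4-fold.
Codon 2 TGC (Cys): third position 2-fold.
Codon 3 TGG (Trp): third position 1-fold.
Codon 4 CGT (Arg): third position 4-fold.
Codon 5 TTC (Phe): third position 2-fold.
Codon 6 ACC (Thr): third position 4-fold.
Codon 7 GGC (Gly): third position 4-fold.
Codon 8 AGT (Ser): third position 2-fold.
Codon 9 CTA (Leu): third position 4-fold.
Four-fold degenerate third positions: 5.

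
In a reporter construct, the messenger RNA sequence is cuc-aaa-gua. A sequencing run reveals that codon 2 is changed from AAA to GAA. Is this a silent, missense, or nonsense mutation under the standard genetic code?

missense

Position 4 falls in codon 2: AAA → Lys.
After the substitution the codon is GAA → Glu.
Lys ≠ Glu, so this is a missense mutation.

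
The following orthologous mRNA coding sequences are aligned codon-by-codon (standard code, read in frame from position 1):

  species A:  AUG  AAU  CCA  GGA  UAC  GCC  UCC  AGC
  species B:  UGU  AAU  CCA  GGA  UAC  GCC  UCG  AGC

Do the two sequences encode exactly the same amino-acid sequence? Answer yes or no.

no

Codon 1: AUG Met / UGU Cys — nonsynonymous.
Codon 2: AAU Asn / AAU Asn — identical.
Codon 3: CCA Pro / CCA Pro — identical.
Codon 4: GGA Gly / GGA Gly — identical.
Codon 5: UAC Tyr / UAC Tyr — identical.
Codon 6: GCC Ala / GCC Ala — identical.
Codon 7: UCC Ser / UCG Ser — synonymous.
Codon 8: AGC Ser / AGC Ser — identical.
Nonsynonymous differences: 1 → different protein.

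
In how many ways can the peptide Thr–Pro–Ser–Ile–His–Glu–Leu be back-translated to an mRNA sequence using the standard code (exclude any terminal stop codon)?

6912

Thr: 4 codons.
Pro: 4 codons.
Ser: 6 codons.
Ile: 3 codons.
His: 2 codons.
Glu: 2 codons.
Leu: 6 codons.
4 × 4 × 6 × 3 × 2 × 2 × 6 = 6912.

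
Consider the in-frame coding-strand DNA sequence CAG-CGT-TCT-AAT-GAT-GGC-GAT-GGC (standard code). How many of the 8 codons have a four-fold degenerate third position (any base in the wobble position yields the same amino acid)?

4

Codon 1 CAG (Gln): third position 2-fold.
Codon 2 CGT (Arg): third position 4-fold.
Codon 3 TCT (Ser): third position 4-fold.
Codon 4 AAT (Asn): third position 2-fold.
Codon 5 GAT (Asp): third position 2-fold.
Codon 6 GGC (Gly): third position 4-fold.
Codon 7 GAT (Asp): third position 2-fold.
Codon 8 GGC (Gly): third position 4-fold.
Four-fold degenerate third positions: 4.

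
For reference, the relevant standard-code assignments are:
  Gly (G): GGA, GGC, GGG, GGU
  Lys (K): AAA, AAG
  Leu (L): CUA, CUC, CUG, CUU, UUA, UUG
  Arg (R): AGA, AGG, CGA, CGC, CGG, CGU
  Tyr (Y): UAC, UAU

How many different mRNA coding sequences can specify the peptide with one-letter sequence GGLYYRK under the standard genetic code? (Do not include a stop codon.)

4608

Gly: 4 codons.
Gly: 4 codons.
Leu: 6 codons.
Tyr: 2 codons.
Tyr: 2 codons.
Arg: 6 codons.
Lys: 2 codons.
4 × 4 × 6 × 2 × 2 × 6 × 2 = 4608.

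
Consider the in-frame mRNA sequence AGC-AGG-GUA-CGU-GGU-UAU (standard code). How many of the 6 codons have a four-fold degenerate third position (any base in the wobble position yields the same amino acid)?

3

Codon 1 AGC (Ser): third position 2-fold.
Codon 2 AGG (Arg): third position 2-fold.
Codon 3 GUA (Val): third position 4-fold.
Codon 4 CGU (Arg): third position 4-fold.
Codon 5 GGU (Gly): third position 4-fold.
Codon 6 UAU (Tyr): third position 2-fold.
Four-fold degenerate third positions: 3.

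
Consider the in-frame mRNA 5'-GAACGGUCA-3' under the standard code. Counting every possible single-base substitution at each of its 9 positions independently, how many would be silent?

8

Codon 1 (GAA, Glu): 1 synonymous substitution.
Codon 2 (CGG, Arg): 4 synonymous substitutions.
Codon 3 (UCA, Ser): 3 synonymous substitutions.
Total: 1 + 4 + 3 = 8.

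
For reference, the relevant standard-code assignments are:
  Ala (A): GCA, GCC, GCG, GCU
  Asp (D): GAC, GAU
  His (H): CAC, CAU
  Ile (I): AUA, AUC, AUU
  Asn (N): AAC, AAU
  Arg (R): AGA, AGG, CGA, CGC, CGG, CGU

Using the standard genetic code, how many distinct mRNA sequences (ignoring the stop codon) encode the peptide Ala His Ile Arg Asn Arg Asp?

3456

Ala: 4 codons.
His: 2 codons.
Ile: 3 codons.
Arg: 6 codons.
Asn: 2 codons.
Arg: 6 codons.
Asp: 2 codons.
4 × 2 × 3 × 6 × 2 × 6 × 2 = 3456.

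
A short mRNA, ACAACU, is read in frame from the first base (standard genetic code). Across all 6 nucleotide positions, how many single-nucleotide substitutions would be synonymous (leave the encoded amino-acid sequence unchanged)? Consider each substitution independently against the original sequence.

Codon 1 (ACA, Thr): 3 synonymous substitutions.
Codon 2 (ACU, Thr): 3 synonymous substitutions.
Total: 3 + 3 = 6.

6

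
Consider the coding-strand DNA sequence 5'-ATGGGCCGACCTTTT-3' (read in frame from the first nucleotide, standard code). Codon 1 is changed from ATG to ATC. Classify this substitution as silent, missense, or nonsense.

missense

Position 3 falls in codon 1: ATG → Met.
After the substitution the codon is ATC → Ile.
Met ≠ Ile, so this is a missense mutation.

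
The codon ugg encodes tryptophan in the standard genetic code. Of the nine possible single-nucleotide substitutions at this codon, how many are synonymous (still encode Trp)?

Position 1: none → 0 synonymous.
Position 2: none → 0 synonymous.
Position 3: none → 0 synonymous.
Total: 0 + 0 + 0 = 0.

0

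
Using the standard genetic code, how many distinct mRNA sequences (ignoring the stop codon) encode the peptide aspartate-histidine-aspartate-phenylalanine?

16

Asp: 2 codons.
His: 2 codons.
Asp: 2 codons.
Phe: 2 codons.
2 × 2 × 2 × 2 = 16.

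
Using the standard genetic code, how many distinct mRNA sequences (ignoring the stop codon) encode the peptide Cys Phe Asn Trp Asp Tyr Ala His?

256

Cys: 2 codons.
Phe: 2 codons.
Asn: 2 codons.
Trp: 1 codon.
Asp: 2 codons.
Tyr: 2 codons.
Ala: 4 codons.
His: 2 codons.
2 × 2 × 2 × 1 × 2 × 2 × 4 × 2 = 256.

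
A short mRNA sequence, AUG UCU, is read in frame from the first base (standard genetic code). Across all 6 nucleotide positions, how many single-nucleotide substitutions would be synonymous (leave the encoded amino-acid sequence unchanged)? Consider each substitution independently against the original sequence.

3

Codon 1 (AUG, Met): 0 synonymous substitutions.
Codon 2 (UCU, Ser): 3 synonymous substitutions.
Total: 0 + 3 = 3.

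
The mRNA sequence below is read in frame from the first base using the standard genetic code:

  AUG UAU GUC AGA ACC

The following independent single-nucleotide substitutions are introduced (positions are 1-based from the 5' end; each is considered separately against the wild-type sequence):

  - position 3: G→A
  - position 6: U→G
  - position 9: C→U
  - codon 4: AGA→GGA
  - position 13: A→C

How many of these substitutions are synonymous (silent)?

1

Codon 1: AUG (Met) → AUA (Ile) — missense.
Codon 2: UAU (Tyr) → UAG (Stop) — nonsense.
Codon 3: GUC (Val) → GUU (Val) — synonymous.
Codon 4: AGA (Arg) → GGA (Gly) — missense.
Codon 5: ACC (Thr) → CCC (Pro) — missense.
Synonymous: 1 of 5.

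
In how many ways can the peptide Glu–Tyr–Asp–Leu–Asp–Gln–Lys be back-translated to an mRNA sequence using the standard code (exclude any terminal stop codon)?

Glu: 2 codons.
Tyr: 2 codons.
Asp: 2 codons.
Leu: 6 codons.
Asp: 2 codons.
Gln: 2 codons.
Lys: 2 codons.
2 × 2 × 2 × 6 × 2 × 2 × 2 = 384.

384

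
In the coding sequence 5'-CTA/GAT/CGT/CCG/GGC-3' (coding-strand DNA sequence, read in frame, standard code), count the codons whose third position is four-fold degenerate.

Codon 1 CTA (Leu): third position 4-fold.
Codon 2 GAT (Asp): third position 2-fold.
Codon 3 CGT (Arg): third position 4-fold.
Codon 4 CCG (Pro): third position 4-fold.
Codon 5 GGC (Gly): third position 4-fold.
Four-fold degenerate third positions: 4.

4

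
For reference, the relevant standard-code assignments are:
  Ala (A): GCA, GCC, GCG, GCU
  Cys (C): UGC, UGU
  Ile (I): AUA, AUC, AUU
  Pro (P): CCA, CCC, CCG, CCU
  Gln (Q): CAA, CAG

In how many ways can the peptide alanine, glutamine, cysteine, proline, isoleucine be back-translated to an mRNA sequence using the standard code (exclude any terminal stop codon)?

Ala: 4 codons.
Gln: 2 codons.
Cys: 2 codons.
Pro: 4 codons.
Ile: 3 codons.
4 × 2 × 2 × 4 × 3 = 192.

192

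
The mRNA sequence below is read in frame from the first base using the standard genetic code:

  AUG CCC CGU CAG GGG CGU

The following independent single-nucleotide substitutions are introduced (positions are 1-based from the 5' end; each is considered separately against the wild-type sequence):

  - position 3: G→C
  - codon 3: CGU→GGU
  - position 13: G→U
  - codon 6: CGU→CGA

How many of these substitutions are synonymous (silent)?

1

Codon 1: AUG (Met) → AUC (Ile) — missense.
Codon 3: CGU (Arg) → GGU (Gly) — missense.
Codon 5: GGG (Gly) → UGG (Trp) — missense.
Codon 6: CGU (Arg) → CGA (Arg) — synonymous.
Synonymous: 1 of 4.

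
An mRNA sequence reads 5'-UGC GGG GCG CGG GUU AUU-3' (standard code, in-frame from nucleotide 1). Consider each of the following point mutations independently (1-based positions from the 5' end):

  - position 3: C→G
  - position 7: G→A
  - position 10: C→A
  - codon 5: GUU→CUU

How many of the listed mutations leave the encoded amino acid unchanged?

1

Codon 1: UGC (Cys) → UGG (Trp) — missense.
Codon 3: GCG (Ala) → ACG (Thr) — missense.
Codon 4: CGG (Arg) → AGG (Arg) — synonymous.
Codon 5: GUU (Val) → CUU (Leu) — missense.
Synonymous: 1 of 4.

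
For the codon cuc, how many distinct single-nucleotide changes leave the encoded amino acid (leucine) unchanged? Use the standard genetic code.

3

Position 1: none → 0 synonymous.
Position 2: none → 0 synonymous.
Position 3: CUU, CUA, CUG → 3 synonymous.
Total: 0 + 0 + 3 = 3.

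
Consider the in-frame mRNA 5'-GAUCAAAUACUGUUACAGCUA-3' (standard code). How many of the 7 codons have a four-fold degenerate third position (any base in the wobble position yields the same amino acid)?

2

Codon 1 GAU (Asp): third position 2-fold.
Codon 2 CAA (Gln): third position 2-fold.
Codon 3 AUA (Ile): third position 3-fold.
Codon 4 CUG (Leu): third position 4-fold.
Codon 5 UUA (Leu): third position 2-fold.
Codon 6 CAG (Gln): third position 2-fold.
Codon 7 CUA (Leu): third position 4-fold.
Four-fold degenerate third positions: 2.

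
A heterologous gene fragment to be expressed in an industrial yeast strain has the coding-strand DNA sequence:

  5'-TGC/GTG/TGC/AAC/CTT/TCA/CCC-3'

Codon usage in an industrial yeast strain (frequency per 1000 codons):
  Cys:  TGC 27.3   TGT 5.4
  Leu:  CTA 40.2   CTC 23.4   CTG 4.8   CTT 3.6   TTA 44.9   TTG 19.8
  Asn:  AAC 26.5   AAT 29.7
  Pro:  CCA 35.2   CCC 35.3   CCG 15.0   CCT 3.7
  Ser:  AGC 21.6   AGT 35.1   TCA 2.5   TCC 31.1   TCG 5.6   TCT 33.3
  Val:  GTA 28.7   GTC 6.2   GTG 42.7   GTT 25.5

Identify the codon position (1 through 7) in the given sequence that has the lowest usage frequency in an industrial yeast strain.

Codon 1 TGC (Cys): 27.3 per 1000.
Codon 2 GTG (Val): 42.7 per 1000.
Codon 3 TGC (Cys): 27.3 per 1000.
Codon 4 AAC (Asn): 26.5 per 1000.
Codon 5 CTT (Leu): 3.6 per 1000.
Codon 6 TCA (Ser): 2.5 per 1000.
Codon 7 CCC (Pro): 35.3 per 1000.
Lowest frequency is 2.5 at codon 6.

6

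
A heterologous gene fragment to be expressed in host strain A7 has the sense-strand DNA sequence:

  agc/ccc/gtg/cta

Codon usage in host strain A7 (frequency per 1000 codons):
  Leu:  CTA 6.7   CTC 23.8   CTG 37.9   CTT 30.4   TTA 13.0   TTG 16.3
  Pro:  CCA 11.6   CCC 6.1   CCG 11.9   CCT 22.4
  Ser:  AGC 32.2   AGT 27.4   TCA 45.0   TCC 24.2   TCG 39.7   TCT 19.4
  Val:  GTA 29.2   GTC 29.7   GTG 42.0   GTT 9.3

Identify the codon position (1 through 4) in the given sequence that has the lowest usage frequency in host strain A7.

Codon 1 AGC (Ser): 32.2 per 1000.
Codon 2 CCC (Pro): 6.1 per 1000.
Codon 3 GTG (Val): 42.0 per 1000.
Codon 4 CTA (Leu): 6.7 per 1000.
Lowest frequency is 6.1 at codon 2.

2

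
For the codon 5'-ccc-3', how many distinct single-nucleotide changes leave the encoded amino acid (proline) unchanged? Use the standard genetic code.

3

Position 1: none → 0 synonymous.
Position 2: none → 0 synonymous.
Position 3: CCU, CCA, CCG → 3 synonymous.
Total: 0 + 0 + 3 = 3.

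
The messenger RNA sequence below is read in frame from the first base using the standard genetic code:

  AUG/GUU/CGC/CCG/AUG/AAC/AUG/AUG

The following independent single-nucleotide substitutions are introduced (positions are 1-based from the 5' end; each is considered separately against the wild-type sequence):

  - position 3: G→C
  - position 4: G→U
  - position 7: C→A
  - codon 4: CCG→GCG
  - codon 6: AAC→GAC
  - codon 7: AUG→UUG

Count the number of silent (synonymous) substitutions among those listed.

0

Codon 1: AUG (Met) → AUC (Ile) — missense.
Codon 2: GUU (Val) → UUU (Phe) — missense.
Codon 3: CGC (Arg) → AGC (Ser) — missense.
Codon 4: CCG (Pro) → GCG (Ala) — missense.
Codon 6: AAC (Asn) → GAC (Asp) — missense.
Codon 7: AUG (Met) → UUG (Leu) — missense.
Synonymous: 0 of 6.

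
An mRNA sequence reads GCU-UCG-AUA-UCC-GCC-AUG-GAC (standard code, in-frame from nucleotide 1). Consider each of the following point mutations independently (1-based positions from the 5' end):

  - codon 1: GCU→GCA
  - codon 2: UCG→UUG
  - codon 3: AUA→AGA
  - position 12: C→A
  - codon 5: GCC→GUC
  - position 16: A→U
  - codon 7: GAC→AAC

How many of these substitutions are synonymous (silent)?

Codon 1: GCU (Ala) → GCA (Ala) — synonymous.
Codon 2: UCG (Ser) → UUG (Leu) — missense.
Codon 3: AUA (Ile) → AGA (Arg) — missense.
Codon 4: UCC (Ser) → UCA (Ser) — synonymous.
Codon 5: GCC (Ala) → GUC (Val) — missense.
Codon 6: AUG (Met) → UUG (Leu) — missense.
Codon 7: GAC (Asp) → AAC (Asn) — missense.
Synonymous: 2 of 7.

2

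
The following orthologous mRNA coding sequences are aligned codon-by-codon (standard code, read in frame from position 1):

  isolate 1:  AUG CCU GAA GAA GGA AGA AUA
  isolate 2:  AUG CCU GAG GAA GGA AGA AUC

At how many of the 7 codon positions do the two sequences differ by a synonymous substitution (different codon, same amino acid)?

2

Codon 1: AUG Met / AUG Met — identical.
Codon 2: CCU Pro / CCU Pro — identical.
Codon 3: GAA Glu / GAG Glu — synonymous.
Codon 4: GAA Glu / GAA Glu — identical.
Codon 5: GGA Gly / GGA Gly — identical.
Codon 6: AGA Arg / AGA Arg — identical.
Codon 7: AUA Ile / AUC Ile — synonymous.
Synonymous differences: 2.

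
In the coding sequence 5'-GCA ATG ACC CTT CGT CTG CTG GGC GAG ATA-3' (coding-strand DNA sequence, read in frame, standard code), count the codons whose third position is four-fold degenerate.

7

Codon 1 GCA (Ala): third position 4-fold.
Codon 2 ATG (Met): third position 1-fold.
Codon 3 ACC (Thr): third position 4-fold.
Codon 4 CTT (Leu): third position 4-fold.
Codon 5 CGT (Arg): third position 4-fold.
Codon 6 CTG (Leu): third position 4-fold.
Codon 7 CTG (Leu): third position 4-fold.
Codon 8 GGC (Gly): third position 4-fold.
Codon 9 GAG (Glu): third position 2-fold.
Codon 10 ATA (Ile): third position 3-fold.
Four-fold degenerate third positions: 7.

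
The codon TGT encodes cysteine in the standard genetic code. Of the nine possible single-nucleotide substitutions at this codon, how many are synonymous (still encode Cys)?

1

Position 1: none → 0 synonymous.
Position 2: none → 0 synonymous.
Position 3: TGC → 1 synonymous.
Total: 0 + 0 + 1 = 1.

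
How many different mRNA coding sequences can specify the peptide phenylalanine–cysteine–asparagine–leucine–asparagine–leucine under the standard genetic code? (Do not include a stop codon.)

576

Phe: 2 codons.
Cys: 2 codons.
Asn: 2 codons.
Leu: 6 codons.
Asn: 2 codons.
Leu: 6 codons.
2 × 2 × 2 × 6 × 2 × 6 = 576.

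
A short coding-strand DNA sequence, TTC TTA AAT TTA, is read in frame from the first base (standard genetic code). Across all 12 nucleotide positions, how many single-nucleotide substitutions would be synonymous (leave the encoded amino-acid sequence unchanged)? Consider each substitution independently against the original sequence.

Codon 1 (TTC, Phe): 1 synonymous substitution.
Codon 2 (TTA, Leu): 2 synonymous substitutions.
Codon 3 (AAT, Asn): 1 synonymous substitution.
Codon 4 (TTA, Leu): 2 synonymous substitutions.
Total: 1 + 2 + 1 + 2 = 6.

6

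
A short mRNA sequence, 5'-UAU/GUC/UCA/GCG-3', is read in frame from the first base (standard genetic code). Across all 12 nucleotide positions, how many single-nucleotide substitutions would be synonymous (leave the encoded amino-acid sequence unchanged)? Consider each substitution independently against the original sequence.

10

Codon 1 (UAU, Tyr): 1 synonymous substitution.
Codon 2 (GUC, Val): 3 synonymous substitutions.
Codon 3 (UCA, Ser): 3 synonymous substitutions.
Codon 4 (GCG, Ala): 3 synonymous substitutions.
Total: 1 + 3 + 3 + 3 = 10.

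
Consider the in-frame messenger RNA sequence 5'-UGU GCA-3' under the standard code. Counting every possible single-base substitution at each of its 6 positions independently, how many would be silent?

4

Codon 1 (UGU, Cys): 1 synonymous substitution.
Codon 2 (GCA, Ala): 3 synonymous substitutions.
Total: 1 + 3 = 4.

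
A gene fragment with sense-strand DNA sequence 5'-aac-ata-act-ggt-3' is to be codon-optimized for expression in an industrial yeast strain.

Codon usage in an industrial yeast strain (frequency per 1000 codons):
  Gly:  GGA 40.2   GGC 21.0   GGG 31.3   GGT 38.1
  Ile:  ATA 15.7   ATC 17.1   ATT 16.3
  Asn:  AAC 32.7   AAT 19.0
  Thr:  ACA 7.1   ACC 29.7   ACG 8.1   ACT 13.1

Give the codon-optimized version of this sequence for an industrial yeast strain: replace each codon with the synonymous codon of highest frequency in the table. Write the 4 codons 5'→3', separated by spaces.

Codon 1 (Asn): best is AAC at 32.7.
Codon 2 (Ile): best is ATC at 17.1.
Codon 3 (Thr): best is ACC at 29.7.
Codon 4 (Gly): best is GGA at 40.2.

AAC ATC ACC GGA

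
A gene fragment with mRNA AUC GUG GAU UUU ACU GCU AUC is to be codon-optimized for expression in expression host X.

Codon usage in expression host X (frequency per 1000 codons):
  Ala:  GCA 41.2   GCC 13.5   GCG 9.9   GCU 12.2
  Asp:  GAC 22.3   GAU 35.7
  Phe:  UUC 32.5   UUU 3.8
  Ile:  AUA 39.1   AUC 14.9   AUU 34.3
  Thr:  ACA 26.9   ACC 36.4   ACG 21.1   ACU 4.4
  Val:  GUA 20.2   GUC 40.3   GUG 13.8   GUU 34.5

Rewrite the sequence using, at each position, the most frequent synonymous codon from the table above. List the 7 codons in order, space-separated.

Codon 1 (Ile): best is AUA at 39.1.
Codon 2 (Val): best is GUC at 40.3.
Codon 3 (Asp): best is GAU at 35.7.
Codon 4 (Phe): best is UUC at 32.5.
Codon 5 (Thr): best is ACC at 36.4.
Codon 6 (Ala): best is GCA at 41.2.
Codon 7 (Ile): best is AUA at 39.1.

AUA GUC GAU UUC ACC GCA AUA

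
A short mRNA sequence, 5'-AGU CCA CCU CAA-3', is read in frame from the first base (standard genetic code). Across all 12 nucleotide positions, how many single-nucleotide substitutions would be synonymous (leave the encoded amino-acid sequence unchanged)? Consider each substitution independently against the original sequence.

8

Codon 1 (AGU, Ser): 1 synonymous substitution.
Codon 2 (CCA, Pro): 3 synonymous substitutions.
Codon 3 (CCU, Pro): 3 synonymous substitutions.
Codon 4 (CAA, Gln): 1 synonymous substitution.
Total: 1 + 3 + 3 + 1 = 8.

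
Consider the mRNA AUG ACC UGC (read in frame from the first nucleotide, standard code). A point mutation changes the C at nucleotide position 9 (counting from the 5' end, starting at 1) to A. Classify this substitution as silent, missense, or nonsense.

Position 9 falls in codon 3: UGC → Cys.
After the substitution the codon is UGA → Stop.
The new codon is a stop codon, so this is a nonsense mutation.

nonsense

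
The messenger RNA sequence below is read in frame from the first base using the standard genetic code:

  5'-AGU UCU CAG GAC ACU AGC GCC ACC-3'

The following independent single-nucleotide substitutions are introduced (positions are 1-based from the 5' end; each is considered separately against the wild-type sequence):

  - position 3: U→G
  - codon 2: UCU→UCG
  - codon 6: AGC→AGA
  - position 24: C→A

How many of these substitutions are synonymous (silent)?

2

Codon 1: AGU (Ser) → AGG (Arg) — missense.
Codon 2: UCU (Ser) → UCG (Ser) — synonymous.
Codon 6: AGC (Ser) → AGA (Arg) — missense.
Codon 8: ACC (Thr) → ACA (Thr) — synonymous.
Synonymous: 2 of 4.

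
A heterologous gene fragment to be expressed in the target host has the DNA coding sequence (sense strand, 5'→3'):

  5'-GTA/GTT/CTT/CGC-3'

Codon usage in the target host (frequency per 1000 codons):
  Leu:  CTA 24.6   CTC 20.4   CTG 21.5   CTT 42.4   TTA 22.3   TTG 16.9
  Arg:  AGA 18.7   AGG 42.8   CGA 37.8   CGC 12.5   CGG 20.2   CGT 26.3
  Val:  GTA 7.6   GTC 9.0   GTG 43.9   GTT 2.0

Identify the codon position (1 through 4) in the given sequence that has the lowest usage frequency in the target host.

Codon 1 GTA (Val): 7.6 per 1000.
Codon 2 GTT (Val): 2.0 per 1000.
Codon 3 CTT (Leu): 42.4 per 1000.
Codon 4 CGC (Arg): 12.5 per 1000.
Lowest frequency is 2.0 at codon 2.

2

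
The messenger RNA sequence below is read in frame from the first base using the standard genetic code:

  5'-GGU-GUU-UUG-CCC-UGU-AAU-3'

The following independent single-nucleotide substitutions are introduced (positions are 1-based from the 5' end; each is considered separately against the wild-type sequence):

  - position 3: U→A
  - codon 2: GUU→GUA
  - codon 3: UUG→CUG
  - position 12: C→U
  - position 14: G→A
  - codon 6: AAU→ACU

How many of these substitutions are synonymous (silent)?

Codon 1: GGU (Gly) → GGA (Gly) — synonymous.
Codon 2: GUU (Val) → GUA (Val) — synonymous.
Codon 3: UUG (Leu) → CUG (Leu) — synonymous.
Codon 4: CCC (Pro) → CCU (Pro) — synonymous.
Codon 5: UGU (Cys) → UAU (Tyr) — missense.
Codon 6: AAU (Asn) → ACU (Thr) — missense.
Synonymous: 4 of 6.

4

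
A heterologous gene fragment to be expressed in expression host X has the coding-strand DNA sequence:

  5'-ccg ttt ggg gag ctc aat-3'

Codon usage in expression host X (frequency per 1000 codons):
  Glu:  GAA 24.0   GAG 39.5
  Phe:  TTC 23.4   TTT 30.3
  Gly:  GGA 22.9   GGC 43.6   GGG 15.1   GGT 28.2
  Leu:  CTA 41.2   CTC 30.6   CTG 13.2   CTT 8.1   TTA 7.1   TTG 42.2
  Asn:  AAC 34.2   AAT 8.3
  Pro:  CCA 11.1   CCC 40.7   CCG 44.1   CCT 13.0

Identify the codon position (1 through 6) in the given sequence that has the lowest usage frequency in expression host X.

6

Codon 1 CCG (Pro): 44.1 per 1000.
Codon 2 TTT (Phe): 30.3 per 1000.
Codon 3 GGG (Gly): 15.1 per 1000.
Codon 4 GAG (Glu): 39.5 per 1000.
Codon 5 CTC (Leu): 30.6 per 1000.
Codon 6 AAT (Asn): 8.3 per 1000.
Lowest frequency is 8.3 at codon 6.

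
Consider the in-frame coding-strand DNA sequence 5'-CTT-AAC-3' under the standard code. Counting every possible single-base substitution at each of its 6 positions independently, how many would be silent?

Codon 1 (CTT, Leu): 3 synonymous substitutions.
Codon 2 (AAC, Asn): 1 synonymous substitution.
Total: 3 + 1 = 4.

4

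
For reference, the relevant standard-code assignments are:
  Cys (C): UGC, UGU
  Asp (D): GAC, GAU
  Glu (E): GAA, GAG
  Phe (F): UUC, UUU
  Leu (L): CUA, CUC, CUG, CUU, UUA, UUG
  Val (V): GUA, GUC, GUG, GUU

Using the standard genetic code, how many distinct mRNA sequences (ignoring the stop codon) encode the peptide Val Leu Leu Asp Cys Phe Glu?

2304

Val: 4 codons.
Leu: 6 codons.
Leu: 6 codons.
Asp: 2 codons.
Cys: 2 codons.
Phe: 2 codons.
Glu: 2 codons.
4 × 6 × 6 × 2 × 2 × 2 × 2 = 2304.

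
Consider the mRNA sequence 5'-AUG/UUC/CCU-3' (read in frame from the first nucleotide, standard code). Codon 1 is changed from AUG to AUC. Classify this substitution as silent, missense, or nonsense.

missense

Position 3 falls in codon 1: AUG → Met.
After the substitution the codon is AUC → Ile.
Met ≠ Ile, so this is a missense mutation.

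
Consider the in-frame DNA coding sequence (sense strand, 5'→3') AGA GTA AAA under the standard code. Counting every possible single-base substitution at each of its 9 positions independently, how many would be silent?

6

Codon 1 (AGA, Arg): 2 synonymous substitutions.
Codon 2 (GTA, Val): 3 synonymous substitutions.
Codon 3 (AAA, Lys): 1 synonymous substitution.
Total: 2 + 3 + 1 = 6.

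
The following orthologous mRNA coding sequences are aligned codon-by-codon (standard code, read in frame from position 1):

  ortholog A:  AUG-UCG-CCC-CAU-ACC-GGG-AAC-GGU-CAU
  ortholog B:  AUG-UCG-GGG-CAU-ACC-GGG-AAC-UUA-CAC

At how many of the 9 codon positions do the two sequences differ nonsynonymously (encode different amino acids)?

2

Codon 1: AUG Met / AUG Met — identical.
Codon 2: UCG Ser / UCG Ser — identical.
Codon 3: CCC Pro / GGG Gly — nonsynonymous.
Codon 4: CAU His / CAU His — identical.
Codon 5: ACC Thr / ACC Thr — identical.
Codon 6: GGG Gly / GGG Gly — identical.
Codon 7: AAC Asn / AAC Asn — identical.
Codon 8: GGU Gly / UUA Leu — nonsynonymous.
Codon 9: CAU His / CAC His — synonymous.
Nonsynonymous differences: 2.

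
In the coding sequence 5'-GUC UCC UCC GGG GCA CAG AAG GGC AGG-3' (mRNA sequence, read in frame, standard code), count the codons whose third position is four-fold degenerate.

6

Codon 1 GUC (Val): third position 4-fold.
Codon 2 UCC (Ser): third position 4-fold.
Codon 3 UCC (Ser): third position 4-fold.
Codon 4 GGG (Gly): third position 4-fold.
Codon 5 GCA (Ala): third position 4-fold.
Codon 6 CAG (Gln): third position 2-fold.
Codon 7 AAG (Lys): third position 2-fold.
Codon 8 GGC (Gly): third position 4-fold.
Codon 9 AGG (Arg): third position 2-fold.
Four-fold degenerate third positions: 6.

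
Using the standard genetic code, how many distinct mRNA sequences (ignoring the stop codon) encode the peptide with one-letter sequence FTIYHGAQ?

3072

Phe: 2 codons.
Thr: 4 codons.
Ile: 3 codons.
Tyr: 2 codons.
His: 2 codons.
Gly: 4 codons.
Ala: 4 codons.
Gln: 2 codons.
2 × 4 × 3 × 2 × 2 × 4 × 4 × 2 = 3072.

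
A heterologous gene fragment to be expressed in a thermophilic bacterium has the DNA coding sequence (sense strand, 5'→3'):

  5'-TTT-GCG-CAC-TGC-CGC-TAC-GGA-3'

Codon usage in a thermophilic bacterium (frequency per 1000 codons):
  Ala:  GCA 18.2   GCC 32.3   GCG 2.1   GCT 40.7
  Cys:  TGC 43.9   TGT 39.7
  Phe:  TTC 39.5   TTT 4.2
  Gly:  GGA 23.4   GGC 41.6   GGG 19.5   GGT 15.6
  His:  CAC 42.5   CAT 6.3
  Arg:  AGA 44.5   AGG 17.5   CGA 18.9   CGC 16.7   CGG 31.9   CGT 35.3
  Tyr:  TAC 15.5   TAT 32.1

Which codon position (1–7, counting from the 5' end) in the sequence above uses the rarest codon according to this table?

Codon 1 TTT (Phe): 4.2 per 1000.
Codon 2 GCG (Ala): 2.1 per 1000.
Codon 3 CAC (His): 42.5 per 1000.
Codon 4 TGC (Cys): 43.9 per 1000.
Codon 5 CGC (Arg): 16.7 per 1000.
Codon 6 TAC (Tyr): 15.5 per 1000.
Codon 7 GGA (Gly): 23.4 per 1000.
Lowest frequency is 2.1 at codon 2.

2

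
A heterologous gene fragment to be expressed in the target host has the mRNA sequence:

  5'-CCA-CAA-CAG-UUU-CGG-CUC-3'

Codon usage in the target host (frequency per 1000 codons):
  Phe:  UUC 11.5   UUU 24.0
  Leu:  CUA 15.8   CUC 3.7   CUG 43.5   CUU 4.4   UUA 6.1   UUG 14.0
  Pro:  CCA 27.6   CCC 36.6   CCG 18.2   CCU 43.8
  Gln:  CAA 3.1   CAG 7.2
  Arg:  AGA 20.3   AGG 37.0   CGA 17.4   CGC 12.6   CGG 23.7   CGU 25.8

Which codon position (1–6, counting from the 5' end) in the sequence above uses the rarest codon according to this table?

2

Codon 1 CCA (Pro): 27.6 per 1000.
Codon 2 CAA (Gln): 3.1 per 1000.
Codon 3 CAG (Gln): 7.2 per 1000.
Codon 4 UUU (Phe): 24.0 per 1000.
Codon 5 CGG (Arg): 23.7 per 1000.
Codon 6 CUC (Leu): 3.7 per 1000.
Lowest frequency is 3.1 at codon 2.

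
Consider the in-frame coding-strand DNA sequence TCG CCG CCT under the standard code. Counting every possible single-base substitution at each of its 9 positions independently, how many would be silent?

9

Codon 1 (TCG, Ser): 3 synonymous substitutions.
Codon 2 (CCG, Pro): 3 synonymous substitutions.
Codon 3 (CCT, Pro): 3 synonymous substitutions.
Total: 3 + 3 + 3 = 9.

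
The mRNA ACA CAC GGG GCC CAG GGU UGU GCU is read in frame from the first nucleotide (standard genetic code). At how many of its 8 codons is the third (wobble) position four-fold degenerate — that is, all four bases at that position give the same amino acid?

5

Codon 1 ACA (Thr): third position 4-fold.
Codon 2 CAC (His): third position 2-fold.
Codon 3 GGG (Gly): third position 4-fold.
Codon 4 GCC (Ala): third position 4-fold.
Codon 5 CAG (Gln): third position 2-fold.
Codon 6 GGU (Gly): third position 4-fold.
Codon 7 UGU (Cys): third position 2-fold.
Codon 8 GCU (Ala): third position 4-fold.
Four-fold degenerate third positions: 5.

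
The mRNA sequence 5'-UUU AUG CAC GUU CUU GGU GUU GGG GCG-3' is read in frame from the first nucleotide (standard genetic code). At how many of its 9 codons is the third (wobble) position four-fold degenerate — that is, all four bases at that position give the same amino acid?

6

Codon 1 UUU (Phe): third position 2-fold.
Codon 2 AUG (Met): third position 1-fold.
Codon 3 CAC (His): third position 2-fold.
Codon 4 GUU (Val): third position 4-fold.
Codon 5 CUU (Leu): third position 4-fold.
Codon 6 GGU (Gly): third position 4-fold.
Codon 7 GUU (Val): third position 4-fold.
Codon 8 GGG (Gly): third position 4-fold.
Codon 9 GCG (Ala): third position 4-fold.
Four-fold degenerate third positions: 6.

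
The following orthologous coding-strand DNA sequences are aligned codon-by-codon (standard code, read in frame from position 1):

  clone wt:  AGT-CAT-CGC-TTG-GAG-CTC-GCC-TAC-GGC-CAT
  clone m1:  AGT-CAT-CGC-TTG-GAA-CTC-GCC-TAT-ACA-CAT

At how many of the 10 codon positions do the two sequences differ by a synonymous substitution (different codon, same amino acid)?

Codon 1: AGT Ser / AGT Ser — identical.
Codon 2: CAT His / CAT His — identical.
Codon 3: CGC Arg / CGC Arg — identical.
Codon 4: TTG Leu / TTG Leu — identical.
Codon 5: GAG Glu / GAA Glu — synonymous.
Codon 6: CTC Leu / CTC Leu — identical.
Codon 7: GCC Ala / GCC Ala — identical.
Codon 8: TAC Tyr / TAT Tyr — synonymous.
Codon 9: GGC Gly / ACA Thr — nonsynonymous.
Codon 10: CAT His / CAT His — identical.
Synonymous differences: 2.

2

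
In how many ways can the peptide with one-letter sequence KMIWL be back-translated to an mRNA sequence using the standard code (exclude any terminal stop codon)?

Lys: 2 codons.
Met: 1 codon.
Ile: 3 codons.
Trp: 1 codon.
Leu: 6 codons.
2 × 1 × 3 × 1 × 6 = 36.

36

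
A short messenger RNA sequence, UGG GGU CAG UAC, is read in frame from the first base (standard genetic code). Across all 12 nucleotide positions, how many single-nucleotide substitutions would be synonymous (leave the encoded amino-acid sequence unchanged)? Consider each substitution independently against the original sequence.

Codon 1 (UGG, Trp): 0 synonymous substitutions.
Codon 2 (GGU, Gly): 3 synonymous substitutions.
Codon 3 (CAG, Gln): 1 synonymous substitution.
Codon 4 (UAC, Tyr): 1 synonymous substitution.
Total: 0 + 3 + 1 + 1 = 5.

5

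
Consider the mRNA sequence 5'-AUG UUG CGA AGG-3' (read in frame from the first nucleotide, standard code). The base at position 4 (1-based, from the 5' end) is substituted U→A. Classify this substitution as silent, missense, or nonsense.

missense

Position 4 falls in codon 2: UUG → Leu.
After the substitution the codon is AUG → Met.
Leu ≠ Met, so this is a missense mutation.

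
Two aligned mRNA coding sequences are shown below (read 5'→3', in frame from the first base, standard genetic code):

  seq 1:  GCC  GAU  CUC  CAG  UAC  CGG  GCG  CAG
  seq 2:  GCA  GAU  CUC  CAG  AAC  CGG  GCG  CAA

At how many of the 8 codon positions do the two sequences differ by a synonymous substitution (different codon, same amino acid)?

Codon 1: GCC Ala / GCA Ala — synonymous.
Codon 2: GAU Asp / GAU Asp — identical.
Codon 3: CUC Leu / CUC Leu — identical.
Codon 4: CAG Gln / CAG Gln — identical.
Codon 5: UAC Tyr / AAC Asn — nonsynonymous.
Codon 6: CGG Arg / CGG Arg — identical.
Codon 7: GCG Ala / GCG Ala — identical.
Codon 8: CAG Gln / CAA Gln — synonymous.
Synonymous differences: 2.

2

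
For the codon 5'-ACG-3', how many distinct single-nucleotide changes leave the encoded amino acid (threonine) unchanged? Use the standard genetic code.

3

Position 1: none → 0 synonymous.
Position 2: none → 0 synonymous.
Position 3: ACU, ACC, ACA → 3 synonymous.
Total: 0 + 0 + 3 = 3.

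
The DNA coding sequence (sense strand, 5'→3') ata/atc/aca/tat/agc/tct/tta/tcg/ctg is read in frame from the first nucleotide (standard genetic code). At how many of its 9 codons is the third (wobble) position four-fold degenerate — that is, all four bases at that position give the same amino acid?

Codon 1 ATA (Ile): third position 3-fold.
Codon 2 ATC (Ile): third position 3-fold.
Codon 3 ACA (Thr): third position 4-fold.
Codon 4 TAT (Tyr): third position 2-fold.
Codon 5 AGC (Ser): third position 2-fold.
Codon 6 TCT (Ser): third position 4-fold.
Codon 7 TTA (Leu): third position 2-fold.
Codon 8 TCG (Ser): third position 4-fold.
Codon 9 CTG (Leu): third position 4-fold.
Four-fold degenerate third positions: 4.

4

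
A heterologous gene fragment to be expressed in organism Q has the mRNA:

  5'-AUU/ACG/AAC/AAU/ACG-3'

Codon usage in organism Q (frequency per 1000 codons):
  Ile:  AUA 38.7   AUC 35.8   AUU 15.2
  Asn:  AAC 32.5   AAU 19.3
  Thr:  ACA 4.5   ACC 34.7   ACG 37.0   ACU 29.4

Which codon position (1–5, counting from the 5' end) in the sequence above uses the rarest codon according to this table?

1

Codon 1 AUU (Ile): 15.2 per 1000.
Codon 2 ACG (Thr): 37.0 per 1000.
Codon 3 AAC (Asn): 32.5 per 1000.
Codon 4 AAU (Asn): 19.3 per 1000.
Codon 5 ACG (Thr): 37.0 per 1000.
Lowest frequency is 15.2 at codon 1.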